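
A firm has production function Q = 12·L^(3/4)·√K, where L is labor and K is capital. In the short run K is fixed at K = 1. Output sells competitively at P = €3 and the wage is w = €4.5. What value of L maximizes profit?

L* = 1296

With K = 1, MP_L = (3/4)·12·L^(-1/4)·1^(1/2) = 9·L^(-1/4).
Profit maximization for a price taker requires P·MP_L = w: 3·9·L^(-1/4) = 4.5.
So L^(-1/4) = 1/6, which gives L = 1296.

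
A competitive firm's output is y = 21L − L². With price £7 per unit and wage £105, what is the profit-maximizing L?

L* = 3

The marginal product of L is MP_L = 21 − 2L.
A price-taking firm hires until the value of the marginal product equals the wage: P·MP_L = w, so 7·(21 − 2L) = 105.
Then 21 − 2L = 15, giving L = 3.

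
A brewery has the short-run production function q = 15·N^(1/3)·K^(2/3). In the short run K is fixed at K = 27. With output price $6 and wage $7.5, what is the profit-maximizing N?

With K = 27, MP_N = (1/3)·15·N^(-2/3)·27^(2/3) = 45·N^(-2/3).
Profit maximization for a price taker requires P·MP_N = w: 6·45·N^(-2/3) = 7.5.
So N^(-2/3) = 1/36, which gives N = 216.

N* = 216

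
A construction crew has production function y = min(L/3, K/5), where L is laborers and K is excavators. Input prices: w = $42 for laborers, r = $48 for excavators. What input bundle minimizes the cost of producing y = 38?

L* = 114, K* = 190

With a fixed-proportions technology, the cost-minimizing bundle uses no slack in either input: L/3 = K/5 = y.
So L = 3·38 = 114 and K = 5·38 = 190.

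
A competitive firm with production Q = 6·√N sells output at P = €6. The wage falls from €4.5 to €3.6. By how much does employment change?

From P·MP_N = w with MP_N = 3·N^(-1/2), the labor demand is N(w) = (18/w)^(2).
At w = 4.5: N = 16. At w = 3.6: N = 25.
ΔN = 25 − 16 = 9.

ΔN = 9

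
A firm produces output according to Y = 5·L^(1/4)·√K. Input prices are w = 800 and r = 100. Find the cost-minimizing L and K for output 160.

Cost minimization requires the marginal rate of technical substitution to equal the input-price ratio: MP_L/MP_K = w/r.
Here MP_L/MP_K = (1/4)·(K/L)/(1/2) = 0.5·(K/L). Setting this equal to 800/100 = 8 gives K = 16L.
Substituting into Y = 160: 5·L^(1/4)·(16L)^(1/2) = 160.
Solving, L = 16 and K = 256.

L* = 16, K* = 256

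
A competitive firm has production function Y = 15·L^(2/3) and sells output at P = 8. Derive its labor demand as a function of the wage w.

L(w) = 512000/w³

MP_L = (2/3)·15·L^(-1/3) = 10·L^(-1/3).
Setting P·MP_L = w: 80·L^(-1/3) = w.
Solving for L: L^(-1/3) = w/80, so L = (80/w)^(3).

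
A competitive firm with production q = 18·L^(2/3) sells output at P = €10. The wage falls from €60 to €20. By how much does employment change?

From P·MP_L = w with MP_L = 12·L^(-1/3), the labor demand is L(w) = (120/w)^(3).
At w = 60: L = 8. At w = 20: L = 216.
ΔL = 216 − 8 = 208.

ΔL = 208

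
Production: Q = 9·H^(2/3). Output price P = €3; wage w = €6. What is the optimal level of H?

MP_H = (2/3)·9·H^(-1/3) = 6·H^(-1/3).
Profit maximization for a price taker requires P·MP_H = w: 3·6·H^(-1/3) = 6.
So H^(-1/3) = 1/3, which gives H = 27.

H* = 27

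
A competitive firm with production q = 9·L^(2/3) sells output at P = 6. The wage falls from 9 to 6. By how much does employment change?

ΔL = 152

From P·MP_L = w with MP_L = 6·L^(-1/3), the labor demand is L(w) = (36/w)^(3).
At w = 9: L = 64. At w = 6: L = 216.
ΔL = 216 − 64 = 152.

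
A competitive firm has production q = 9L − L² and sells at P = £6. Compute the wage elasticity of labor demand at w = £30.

ε = -1.25

From P·MP_L = w with MP_L = 9 − 2L, labor demand is L(w) = (9 − w/6)/2.
dL/dw = −1/(12) = -1/12.
At w = 30, L = 2, so ε = (dL/dw)·(w/L) = (-1/12)·(30/2) = -1.25.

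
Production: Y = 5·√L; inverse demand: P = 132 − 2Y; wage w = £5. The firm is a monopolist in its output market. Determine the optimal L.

Marginal revenue from the inverse demand is MR = 132 − 4Y.
The marginal product is MP_L = 2.5·L^(-1/2).
A monopolist hires until marginal revenue product equals the wage: MR·MP_L = w.
At L, Y = 5·√L. Substituting and solving: (132 − 20·√L)·2.5·L^(-1/2) = 5 gives L = 36.

L* = 36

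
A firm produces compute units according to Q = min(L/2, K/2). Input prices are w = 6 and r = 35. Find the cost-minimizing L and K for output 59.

With a fixed-proportions technology, the cost-minimizing bundle uses no slack in either input: L/2 = K/2 = Q.
So L = 2·59 = 118 and K = 2·59 = 118.

L* = 118, K* = 118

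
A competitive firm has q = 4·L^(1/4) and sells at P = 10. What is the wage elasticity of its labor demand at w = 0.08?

MP_L = (1/4)·4·L^(-3/4), so P·MP_L = w gives 10·L^(-3/4) = w.
Solving, L(w) = (10/w)^(4/3). This is a constant-elasticity form: L ∝ w^(−4/3), so ε = −4/3.

ε = -4/3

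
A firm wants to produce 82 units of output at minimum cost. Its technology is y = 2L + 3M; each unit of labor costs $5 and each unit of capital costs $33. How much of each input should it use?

L* = 41, M* = 0

The inputs are perfect substitutes, so the firm uses whichever has the lower cost per unit of output.
Cost per unit of output via L is w/2 = 2.5; via M it is r/3 = 11. L is cheaper.
Producing y = 82 with L alone: L = 41, M = 0.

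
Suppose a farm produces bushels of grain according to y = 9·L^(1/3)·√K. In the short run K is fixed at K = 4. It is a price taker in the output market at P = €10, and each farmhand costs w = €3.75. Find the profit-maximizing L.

L* = 64

With K = 4, MP_L = (1/3)·9·L^(-2/3)·4^(1/2) = 6·L^(-2/3).
Profit maximization for a price taker requires P·MP_L = w: 10·6·L^(-2/3) = 3.75.
So L^(-2/3) = 0.0625, which gives L = 64.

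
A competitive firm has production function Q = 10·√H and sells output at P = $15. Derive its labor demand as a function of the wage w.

MP_H = (1/2)·10·H^(-1/2) = 5·H^(-1/2).
Setting P·MP_H = w: 75·H^(-1/2) = w.
Solving for H: H^(-1/2) = w/75, so H = (75/w)^(2).

H(w) = 5625/w²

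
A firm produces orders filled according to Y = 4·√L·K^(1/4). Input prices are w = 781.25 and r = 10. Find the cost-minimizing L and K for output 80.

Cost minimization requires the marginal rate of technical substitution to equal the input-price ratio: MP_L/MP_K = w/r.
Here MP_L/MP_K = (1/2)·(K/L)/(1/4) = 2·(K/L). Setting this equal to 781.25/10 = 78.125 gives K = 39.0625L.
Substituting into Y = 80: 4·L^(1/2)·(39.0625L)^(1/4) = 80.
Solving, L = 16 and K = 625.

L* = 16, K* = 625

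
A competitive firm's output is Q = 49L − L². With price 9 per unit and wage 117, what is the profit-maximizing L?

L* = 18

The marginal product of L is MP_L = 49 − 2L.
A price-taking firm hires until the value of the marginal product equals the wage: P·MP_L = w, so 9·(49 − 2L) = 117.
Then 49 − 2L = 13, giving L = 18.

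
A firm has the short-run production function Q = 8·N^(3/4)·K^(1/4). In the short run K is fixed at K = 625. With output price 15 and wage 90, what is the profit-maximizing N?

N* = 625

With K = 625, MP_N = (3/4)·8·N^(-1/4)·625^(1/4) = 30·N^(-1/4).
Profit maximization for a price taker requires P·MP_N = w: 15·30·N^(-1/4) = 90.
So N^(-1/4) = 0.2, which gives N = 625.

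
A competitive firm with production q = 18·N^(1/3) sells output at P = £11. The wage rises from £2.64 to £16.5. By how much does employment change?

ΔN = -117

From P·MP_N = w with MP_N = 6·N^(-2/3), the labor demand is N(w) = (66/w)^(3/2).
At w = 2.64: N = 125. At w = 16.5: N = 8.
ΔN = 8 − 125 = -117.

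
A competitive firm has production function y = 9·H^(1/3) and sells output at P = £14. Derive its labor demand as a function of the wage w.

MP_H = (1/3)·9·H^(-2/3) = 3·H^(-2/3).
Setting P·MP_H = w: 42·H^(-2/3) = w.
Solving for H: H^(-2/3) = w/42, so H = (42/w)^(3/2).

H(w) = (42/w)^(3/2)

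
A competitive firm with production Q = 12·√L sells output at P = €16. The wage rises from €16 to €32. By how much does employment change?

From P·MP_L = w with MP_L = 6·L^(-1/2), the labor demand is L(w) = (96/w)^(2).
At w = 16: L = 36. At w = 32: L = 9.
ΔL = 9 − 36 = -27.

ΔL = -27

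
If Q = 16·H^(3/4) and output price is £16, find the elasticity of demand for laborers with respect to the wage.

MP_H = (3/4)·16·H^(-1/4), so P·MP_H = w gives 192·H^(-1/4) = w.
Solving, H(w) = (192/w)^(4). This is a constant-elasticity form: H ∝ w^(−4), so ε = −4.

ε = -4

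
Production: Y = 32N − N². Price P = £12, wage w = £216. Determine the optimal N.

N* = 7

The marginal product of N is MP_N = 32 − 2N.
A price-taking firm hires until the value of the marginal product equals the wage: P·MP_N = w, so 12·(32 − 2N) = 216.
Then 32 − 2N = 18, giving N = 7.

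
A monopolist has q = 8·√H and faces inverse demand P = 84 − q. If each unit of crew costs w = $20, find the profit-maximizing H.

H* = 16

Marginal revenue from the inverse demand is MR = 84 − 2q.
The marginal product is MP_H = 4·H^(-1/2).
A monopolist hires until marginal revenue product equals the wage: MR·MP_H = w.
At H, q = 8·√H. Substituting and solving: (84 − 16·√H)·4·H^(-1/2) = 20 gives H = 16.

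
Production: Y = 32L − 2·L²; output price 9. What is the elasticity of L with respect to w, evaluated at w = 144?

ε = -1

From P·MP_L = w with MP_L = 32 − 4L, labor demand is L(w) = (32 − w/9)/4.
dL/dw = −1/(36) = -1/36.
At w = 144, L = 4, so ε = (dL/dw)·(w/L) = (-1/36)·(144/4) = -1.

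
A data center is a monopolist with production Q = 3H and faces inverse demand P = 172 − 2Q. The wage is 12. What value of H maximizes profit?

Marginal revenue from the inverse demand is MR = 172 − 4Q.
The marginal product is MP_H = 3.
A monopolist hires until marginal revenue product equals the wage: MR·MP_H = w.
(172 − 12H)·3 = 12, so H = 14.

H* = 14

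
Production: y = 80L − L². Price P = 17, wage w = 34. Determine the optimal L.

The marginal product of L is MP_L = 80 − 2L.
A price-taking firm hires until the value of the marginal product equals the wage: P·MP_L = w, so 17·(80 − 2L) = 34.
Then 80 − 2L = 2, giving L = 39.

L* = 39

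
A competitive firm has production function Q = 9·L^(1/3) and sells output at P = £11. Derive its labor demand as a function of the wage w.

MP_L = (1/3)·9·L^(-2/3) = 3·L^(-2/3).
Setting P·MP_L = w: 33·L^(-2/3) = w.
Solving for L: L^(-2/3) = w/33, so L = (33/w)^(3/2).

L(w) = (33/w)^(3/2)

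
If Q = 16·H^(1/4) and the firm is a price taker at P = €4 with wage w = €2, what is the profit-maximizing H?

H* = 16

MP_H = (1/4)·16·H^(-3/4) = 4·H^(-3/4).
Profit maximization for a price taker requires P·MP_H = w: 4·4·H^(-3/4) = 2.
So H^(-3/4) = 0.125, which gives H = 16.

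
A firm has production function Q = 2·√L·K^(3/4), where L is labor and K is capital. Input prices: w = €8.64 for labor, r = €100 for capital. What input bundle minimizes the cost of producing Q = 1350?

Cost minimization requires the marginal rate of technical substitution to equal the input-price ratio: MP_L/MP_K = w/r.
Here MP_L/MP_K = (1/2)·(K/L)/(3/4) = (2/3)·(K/L). Setting this equal to 8.64/100 = 0.0864 gives K = 0.1296L.
Substituting into Q = 1350: 2·L^(1/2)·(0.1296L)^(3/4) = 1350.
Solving, L = 625 and K = 81.

L* = 625, K* = 81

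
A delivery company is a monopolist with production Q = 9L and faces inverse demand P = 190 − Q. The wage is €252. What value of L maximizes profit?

Marginal revenue from the inverse demand is MR = 190 − 2Q.
The marginal product is MP_L = 9.
A monopolist hires until marginal revenue product equals the wage: MR·MP_L = w.
(190 − 18L)·9 = 252, so L = 9.

L* = 9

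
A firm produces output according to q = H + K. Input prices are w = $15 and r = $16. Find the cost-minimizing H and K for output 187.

The inputs are perfect substitutes, so the firm uses whichever has the lower cost per unit of output.
Cost per unit of output via H is 15; via K it is 16. H is cheaper.
Producing q = 187 with H alone: H = 187, K = 0.

H* = 187, K* = 0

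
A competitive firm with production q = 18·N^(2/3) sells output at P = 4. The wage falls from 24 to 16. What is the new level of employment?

From P·MP_N = w with MP_N = 12·N^(-1/3), the labor demand is N(w) = (48/w)^(3).
At w = 24: N = 8. At w = 16: N = 27.

N* = 27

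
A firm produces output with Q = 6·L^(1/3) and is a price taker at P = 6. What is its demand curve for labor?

MP_L = (1/3)·6·L^(-2/3) = 2·L^(-2/3).
Setting P·MP_L = w: 12·L^(-2/3) = w.
Solving for L: L^(-2/3) = w/12, so L = (12/w)^(3/2).

L(w) = (12/w)^(3/2)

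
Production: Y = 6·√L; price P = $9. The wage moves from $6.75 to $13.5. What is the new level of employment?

L* = 4

From P·MP_L = w with MP_L = 3·L^(-1/2), the labor demand is L(w) = (27/w)^(2).
At w = 6.75: L = 16. At w = 13.5: L = 4.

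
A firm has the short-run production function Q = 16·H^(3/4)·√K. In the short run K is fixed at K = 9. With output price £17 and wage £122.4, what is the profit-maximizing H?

With K = 9, MP_H = (3/4)·16·H^(-1/4)·9^(1/2) = 36·H^(-1/4).
Profit maximization for a price taker requires P·MP_H = w: 17·36·H^(-1/4) = 122.4.
So H^(-1/4) = 0.2, which gives H = 625.

H* = 625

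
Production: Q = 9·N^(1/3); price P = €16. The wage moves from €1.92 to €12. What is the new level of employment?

From P·MP_N = w with MP_N = 3·N^(-2/3), the labor demand is N(w) = (48/w)^(3/2).
At w = 1.92: N = 125. At w = 12: N = 8.

N* = 8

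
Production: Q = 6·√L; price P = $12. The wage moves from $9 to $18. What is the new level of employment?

L* = 4

From P·MP_L = w with MP_L = 3·L^(-1/2), the labor demand is L(w) = (36/w)^(2).
At w = 9: L = 16. At w = 18: L = 4.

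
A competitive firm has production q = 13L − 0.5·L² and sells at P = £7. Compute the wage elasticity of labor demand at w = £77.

From P·MP_L = w with MP_L = 13 − L, labor demand is L(w) = 13 − w/7.
dL/dw = −1/(7) = -1/7.
At w = 77, L = 2, so ε = (dL/dw)·(w/L) = (-1/7)·(77/2) = -5.5.

ε = -5.5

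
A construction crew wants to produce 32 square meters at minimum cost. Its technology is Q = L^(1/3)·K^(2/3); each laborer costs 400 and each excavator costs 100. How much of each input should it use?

L* = 8, K* = 64

Cost minimization requires the marginal rate of technical substitution to equal the input-price ratio: MP_L/MP_K = w/r.
Here MP_L/MP_K = (1/3)·(K/L)/(2/3) = 0.5·(K/L). Setting this equal to 400/100 = 4 gives K = 8L.
Substituting into Q = 32: L^(1/3)·(8L)^(2/3) = 32.
Solving, L = 8 and K = 64.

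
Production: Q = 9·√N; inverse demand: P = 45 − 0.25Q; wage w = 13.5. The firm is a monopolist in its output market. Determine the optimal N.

N* = 36

Marginal revenue from the inverse demand is MR = 45 − 0.5Q.
The marginal product is MP_N = 4.5·N^(-1/2).
A monopolist hires until marginal revenue product equals the wage: MR·MP_N = w.
At N, Q = 9·√N. Substituting and solving: (45 − 4.5·√N)·4.5·N^(-1/2) = 13.5 gives N = 36.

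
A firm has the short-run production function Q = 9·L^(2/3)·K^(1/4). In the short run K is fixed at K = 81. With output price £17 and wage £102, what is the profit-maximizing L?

L* = 27

With K = 81, MP_L = (2/3)·9·L^(-1/3)·81^(1/4) = 18·L^(-1/3).
Profit maximization for a price taker requires P·MP_L = w: 17·18·L^(-1/3) = 102.
So L^(-1/3) = 1/3, which gives L = 27.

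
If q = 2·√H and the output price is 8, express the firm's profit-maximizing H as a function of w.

H(w) = 64/w²

MP_H = (1/2)·2·H^(-1/2) = H^(-1/2).
Setting P·MP_H = w: 8·H^(-1/2) = w.
Solving for H: H^(-1/2) = w/8, so H = (8/w)^(2).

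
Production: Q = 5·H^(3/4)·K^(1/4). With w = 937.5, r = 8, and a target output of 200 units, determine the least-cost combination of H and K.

Cost minimization requires the marginal rate of technical substitution to equal the input-price ratio: MP_H/MP_K = w/r.
Here MP_H/MP_K = (3/4)·(K/H)/(1/4) = 3·(K/H). Setting this equal to 937.5/8 = 117.1875 gives K = 39.0625H.
Substituting into Q = 200: 5·H^(3/4)·(39.0625H)^(1/4) = 200.
Solving, H = 16 and K = 625.

H* = 16, K* = 625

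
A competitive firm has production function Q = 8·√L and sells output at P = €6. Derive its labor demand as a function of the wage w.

MP_L = (1/2)·8·L^(-1/2) = 4·L^(-1/2).
Setting P·MP_L = w: 24·L^(-1/2) = w.
Solving for L: L^(-1/2) = w/24, so L = (24/w)^(2).

L(w) = 576/w²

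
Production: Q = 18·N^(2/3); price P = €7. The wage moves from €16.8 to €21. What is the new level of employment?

N* = 64

From P·MP_N = w with MP_N = 12·N^(-1/3), the labor demand is N(w) = (84/w)^(3).
At w = 16.8: N = 125. At w = 21: N = 64.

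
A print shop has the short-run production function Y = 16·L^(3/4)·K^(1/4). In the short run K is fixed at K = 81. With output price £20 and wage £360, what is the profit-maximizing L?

L* = 16

With K = 81, MP_L = (3/4)·16·L^(-1/4)·81^(1/4) = 36·L^(-1/4).
Profit maximization for a price taker requires P·MP_L = w: 20·36·L^(-1/4) = 360.
So L^(-1/4) = 0.5, which gives L = 16.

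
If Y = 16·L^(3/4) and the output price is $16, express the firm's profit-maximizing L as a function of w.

L(w) = (192/w)^(4)

MP_L = (3/4)·16·L^(-1/4) = 12·L^(-1/4).
Setting P·MP_L = w: 192·L^(-1/4) = w.
Solving for L: L^(-1/4) = w/192, so L = (192/w)^(4).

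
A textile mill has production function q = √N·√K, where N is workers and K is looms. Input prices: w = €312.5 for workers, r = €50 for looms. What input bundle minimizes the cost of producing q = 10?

N* = 4, K* = 25

Cost minimization requires the marginal rate of technical substitution to equal the input-price ratio: MP_N/MP_K = w/r.
Here MP_N/MP_K = (1/2)·(K/N)/(1/2) = (K/N). Setting this equal to 312.5/50 = 6.25 gives K = 6.25N.
Substituting into q = 10: N^(1/2)·(6.25N)^(1/2) = 10.
Solving, N = 4 and K = 25.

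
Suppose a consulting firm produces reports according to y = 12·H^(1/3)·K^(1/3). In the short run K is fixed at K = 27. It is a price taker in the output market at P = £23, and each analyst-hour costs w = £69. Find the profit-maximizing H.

With K = 27, MP_H = (1/3)·12·H^(-2/3)·27^(1/3) = 12·H^(-2/3).
Profit maximization for a price taker requires P·MP_H = w: 23·12·H^(-2/3) = 69.
So H^(-2/3) = 0.25, which gives H = 8.

H* = 8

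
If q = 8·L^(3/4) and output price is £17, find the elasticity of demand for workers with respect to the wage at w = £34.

MP_L = (3/4)·8·L^(-1/4), so P·MP_L = w gives 102·L^(-1/4) = w.
Solving, L(w) = (102/w)^(4). This is a constant-elasticity form: L ∝ w^(−4), so ε = −4.

ε = -4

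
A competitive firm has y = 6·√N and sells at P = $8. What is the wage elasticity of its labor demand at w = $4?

ε = -2

MP_N = (1/2)·6·N^(-1/2), so P·MP_N = w gives 24·N^(-1/2) = w.
Solving, N(w) = (24/w)^(2). This is a constant-elasticity form: N ∝ w^(−2), so ε = −2.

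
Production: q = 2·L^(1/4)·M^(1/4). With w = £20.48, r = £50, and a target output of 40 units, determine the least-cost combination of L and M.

L* = 625, M* = 256

Cost minimization requires the marginal rate of technical substitution to equal the input-price ratio: MP_L/MP_M = w/r.
Here MP_L/MP_M = (1/4)·(M/L)/(1/4) = (M/L). Setting this equal to 20.48/50 = 0.4096 gives M = 0.4096L.
Substituting into q = 40: 2·L^(1/4)·(0.4096L)^(1/4) = 40.
Solving, L = 625 and M = 256.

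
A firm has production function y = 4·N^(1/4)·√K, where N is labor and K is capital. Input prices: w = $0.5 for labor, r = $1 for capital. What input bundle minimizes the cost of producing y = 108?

N* = 81, K* = 81

Cost minimization requires the marginal rate of technical substitution to equal the input-price ratio: MP_N/MP_K = w/r.
Here MP_N/MP_K = (1/4)·(K/N)/(1/2) = 0.5·(K/N). Setting this equal to 0.5/1 = 0.5 gives K = N.
Substituting into y = 108: 4·N^(1/4)·(N)^(1/2) = 108.
Solving, N = 81 and K = 81.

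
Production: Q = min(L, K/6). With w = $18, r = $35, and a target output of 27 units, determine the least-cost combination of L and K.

With a fixed-proportions technology, the cost-minimizing bundle uses no slack in either input: L = K/6 = Q.
So L = 27 and K = 6·27 = 162.

L* = 27, K* = 162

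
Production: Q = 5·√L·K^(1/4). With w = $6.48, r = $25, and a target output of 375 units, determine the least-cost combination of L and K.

Cost minimization requires the marginal rate of technical substitution to equal the input-price ratio: MP_L/MP_K = w/r.
Here MP_L/MP_K = (1/2)·(K/L)/(1/4) = 2·(K/L). Setting this equal to 6.48/25 = 0.2592 gives K = 0.1296L.
Substituting into Q = 375: 5·L^(1/2)·(0.1296L)^(1/4) = 375.
Solving, L = 625 and K = 81.

L* = 625, K* = 81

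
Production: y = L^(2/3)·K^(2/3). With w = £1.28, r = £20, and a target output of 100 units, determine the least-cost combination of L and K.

Cost minimization requires the marginal rate of technical substitution to equal the input-price ratio: MP_L/MP_K = w/r.
Here MP_L/MP_K = (2/3)·(K/L)/(2/3) = (K/L). Setting this equal to 1.28/20 = 0.064 gives K = 0.064L.
Substituting into y = 100: L^(2/3)·(0.064L)^(2/3) = 100.
Solving, L = 125 and K = 8.

L* = 125, K* = 8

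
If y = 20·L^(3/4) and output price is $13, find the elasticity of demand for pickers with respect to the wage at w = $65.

ε = -4

MP_L = (3/4)·20·L^(-1/4), so P·MP_L = w gives 195·L^(-1/4) = w.
Solving, L(w) = (195/w)^(4). This is a constant-elasticity form: L ∝ w^(−4), so ε = −4.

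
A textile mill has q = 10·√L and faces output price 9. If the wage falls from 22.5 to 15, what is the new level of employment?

From P·MP_L = w with MP_L = 5·L^(-1/2), the labor demand is L(w) = (45/w)^(2).
At w = 22.5: L = 4. At w = 15: L = 9.

L* = 9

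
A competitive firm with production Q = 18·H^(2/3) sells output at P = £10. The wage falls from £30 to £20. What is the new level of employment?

H* = 216

From P·MP_H = w with MP_H = 12·H^(-1/3), the labor demand is H(w) = (120/w)^(3).
At w = 30: H = 64. At w = 20: H = 216.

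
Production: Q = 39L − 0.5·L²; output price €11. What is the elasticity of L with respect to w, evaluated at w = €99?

From P·MP_L = w with MP_L = 39 − L, labor demand is L(w) = 39 − w/11.
dL/dw = −1/(11) = -1/11.
At w = 99, L = 30, so ε = (dL/dw)·(w/L) = (-1/11)·(99/30) = -0.3.

ε = -0.3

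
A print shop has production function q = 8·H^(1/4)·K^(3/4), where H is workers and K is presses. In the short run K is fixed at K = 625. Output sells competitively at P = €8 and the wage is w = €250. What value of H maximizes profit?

H* = 16

With K = 625, MP_H = (1/4)·8·H^(-3/4)·625^(3/4) = 250·H^(-3/4).
Profit maximization for a price taker requires P·MP_H = w: 8·250·H^(-3/4) = 250.
So H^(-3/4) = 0.125, which gives H = 16.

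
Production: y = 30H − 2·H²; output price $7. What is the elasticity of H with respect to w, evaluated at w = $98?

From P·MP_H = w with MP_H = 30 − 4H, labor demand is H(w) = (30 − w/7)/4.
dH/dw = −1/(28) = -1/28.
At w = 98, H = 4, so ε = (dH/dw)·(w/H) = (-1/28)·(98/4) = -0.875.

ε = -0.875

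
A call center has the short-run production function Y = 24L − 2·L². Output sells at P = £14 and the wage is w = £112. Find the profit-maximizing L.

The marginal product of L is MP_L = 24 − 4L.
A price-taking firm hires until the value of the marginal product equals the wage: P·MP_L = w, so 14·(24 − 4L) = 112.
Then 24 − 4L = 8, giving L = 4.

L* = 4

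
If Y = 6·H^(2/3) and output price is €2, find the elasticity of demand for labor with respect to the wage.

ε = -3

MP_H = (2/3)·6·H^(-1/3), so P·MP_H = w gives 8·H^(-1/3) = w.
Solving, H(w) = (8/w)^(3). This is a constant-elasticity form: H ∝ w^(−3), so ε = −3.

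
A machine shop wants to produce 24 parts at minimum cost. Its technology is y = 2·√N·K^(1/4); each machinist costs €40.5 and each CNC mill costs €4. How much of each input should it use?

Cost minimization requires the marginal rate of technical substitution to equal the input-price ratio: MP_N/MP_K = w/r.
Here MP_N/MP_K = (1/2)·(K/N)/(1/4) = 2·(K/N). Setting this equal to 40.5/4 = 10.125 gives K = 5.0625N.
Substituting into y = 24: 2·N^(1/2)·(5.0625N)^(1/4) = 24.
Solving, N = 16 and K = 81.

N* = 16, K* = 81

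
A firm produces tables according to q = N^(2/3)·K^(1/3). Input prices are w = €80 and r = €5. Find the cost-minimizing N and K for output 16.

N* = 8, K* = 64

Cost minimization requires the marginal rate of technical substitution to equal the input-price ratio: MP_N/MP_K = w/r.
Here MP_N/MP_K = (2/3)·(K/N)/(1/3) = 2·(K/N). Setting this equal to 80/5 = 16 gives K = 8N.
Substituting into q = 16: N^(2/3)·(8N)^(1/3) = 16.
Solving, N = 8 and K = 64.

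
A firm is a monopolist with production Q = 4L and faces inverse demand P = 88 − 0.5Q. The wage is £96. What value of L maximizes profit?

Marginal revenue from the inverse demand is MR = 88 − Q.
The marginal product is MP_L = 4.
A monopolist hires until marginal revenue product equals the wage: MR·MP_L = w.
(88 − 4L)·4 = 96, so L = 16.

L* = 16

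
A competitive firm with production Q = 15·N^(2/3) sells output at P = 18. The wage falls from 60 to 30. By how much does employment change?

From P·MP_N = w with MP_N = 10·N^(-1/3), the labor demand is N(w) = (180/w)^(3).
At w = 60: N = 27. At w = 30: N = 216.
ΔN = 216 − 27 = 189.

ΔN = 189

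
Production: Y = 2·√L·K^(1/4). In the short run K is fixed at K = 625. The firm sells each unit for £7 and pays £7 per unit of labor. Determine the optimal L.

With K = 625, MP_L = (1/2)·2·L^(-1/2)·625^(1/4) = 5·L^(-1/2).
Profit maximization for a price taker requires P·MP_L = w: 7·5·L^(-1/2) = 7.
So L^(-1/2) = 0.2, which gives L = 25.

L* = 25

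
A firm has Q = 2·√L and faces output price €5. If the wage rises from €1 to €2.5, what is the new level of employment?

L* = 4

From P·MP_L = w with MP_L = L^(-1/2), the labor demand is L(w) = (5/w)^(2).
At w = 1: L = 25. At w = 2.5: L = 4.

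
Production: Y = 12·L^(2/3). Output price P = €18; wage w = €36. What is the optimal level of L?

L* = 64

MP_L = (2/3)·12·L^(-1/3) = 8·L^(-1/3).
Profit maximization for a price taker requires P·MP_L = w: 18·8·L^(-1/3) = 36.
So L^(-1/3) = 0.25, which gives L = 64.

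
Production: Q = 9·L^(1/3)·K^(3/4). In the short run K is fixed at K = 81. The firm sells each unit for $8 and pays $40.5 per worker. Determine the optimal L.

L* = 64

With K = 81, MP_L = (1/3)·9·L^(-2/3)·81^(3/4) = 81·L^(-2/3).
Profit maximization for a price taker requires P·MP_L = w: 8·81·L^(-2/3) = 40.5.
So L^(-2/3) = 0.0625, which gives L = 64.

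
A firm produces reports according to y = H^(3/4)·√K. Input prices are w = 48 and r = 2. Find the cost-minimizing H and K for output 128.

H* = 16, K* = 256

Cost minimization requires the marginal rate of technical substitution to equal the input-price ratio: MP_H/MP_K = w/r.
Here MP_H/MP_K = (3/4)·(K/H)/(1/2) = 1.5·(K/H). Setting this equal to 48/2 = 24 gives K = 16H.
Substituting into y = 128: H^(3/4)·(16H)^(1/2) = 128.
Solving, H = 16 and K = 256.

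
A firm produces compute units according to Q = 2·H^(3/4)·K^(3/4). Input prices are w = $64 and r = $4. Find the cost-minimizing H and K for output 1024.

H* = 16, K* = 256

Cost minimization requires the marginal rate of technical substitution to equal the input-price ratio: MP_H/MP_K = w/r.
Here MP_H/MP_K = (3/4)·(K/H)/(3/4) = (K/H). Setting this equal to 64/4 = 16 gives K = 16H.
Substituting into Q = 1024: 2·H^(3/4)·(16H)^(3/4) = 1024.
Solving, H = 16 and K = 256.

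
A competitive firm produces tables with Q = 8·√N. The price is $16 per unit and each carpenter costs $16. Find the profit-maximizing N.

MP_N = (1/2)·8·N^(-1/2) = 4·N^(-1/2).
Profit maximization for a price taker requires P·MP_N = w: 16·4·N^(-1/2) = 16.
So N^(-1/2) = 0.25, which gives N = 16.

N* = 16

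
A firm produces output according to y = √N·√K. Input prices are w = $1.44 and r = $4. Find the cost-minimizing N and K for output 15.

Cost minimization requires the marginal rate of technical substitution to equal the input-price ratio: MP_N/MP_K = w/r.
Here MP_N/MP_K = (1/2)·(K/N)/(1/2) = (K/N). Setting this equal to 1.44/4 = 0.36 gives K = 0.36N.
Substituting into y = 15: N^(1/2)·(0.36N)^(1/2) = 15.
Solving, N = 25 and K = 9.

N* = 25, K* = 9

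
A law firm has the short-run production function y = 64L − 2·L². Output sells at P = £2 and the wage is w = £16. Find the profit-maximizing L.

L* = 14

The marginal product of L is MP_L = 64 − 4L.
A price-taking firm hires until the value of the marginal product equals the wage: P·MP_L = w, so 2·(64 − 4L) = 16.
Then 64 − 4L = 8, giving L = 14.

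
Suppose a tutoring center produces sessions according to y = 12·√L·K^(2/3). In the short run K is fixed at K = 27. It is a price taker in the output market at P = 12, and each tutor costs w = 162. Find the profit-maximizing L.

With K = 27, MP_L = (1/2)·12·L^(-1/2)·27^(2/3) = 54·L^(-1/2).
Profit maximization for a price taker requires P·MP_L = w: 12·54·L^(-1/2) = 162.
So L^(-1/2) = 0.25, which gives L = 16.

L* = 16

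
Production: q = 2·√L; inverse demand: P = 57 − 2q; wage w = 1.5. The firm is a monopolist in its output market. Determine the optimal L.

L* = 36

Marginal revenue from the inverse demand is MR = 57 − 4q.
The marginal product is MP_L = L^(-1/2).
A monopolist hires until marginal revenue product equals the wage: MR·MP_L = w.
At L, q = 2·√L. Substituting and solving: (57 − 8·√L)·L^(-1/2) = 1.5 gives L = 36.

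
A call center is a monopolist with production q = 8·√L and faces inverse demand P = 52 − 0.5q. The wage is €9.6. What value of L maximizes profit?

L* = 25

Marginal revenue from the inverse demand is MR = 52 − q.
The marginal product is MP_L = 4·L^(-1/2).
A monopolist hires until marginal revenue product equals the wage: MR·MP_L = w.
At L, q = 8·√L. Substituting and solving: (52 − 8·√L)·4·L^(-1/2) = 9.6 gives L = 25.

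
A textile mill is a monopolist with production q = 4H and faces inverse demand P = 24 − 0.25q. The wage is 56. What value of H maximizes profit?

Marginal revenue from the inverse demand is MR = 24 − 0.5q.
The marginal product is MP_H = 4.
A monopolist hires until marginal revenue product equals the wage: MR·MP_H = w.
(24 − 2H)·4 = 56, so H = 5.

H* = 5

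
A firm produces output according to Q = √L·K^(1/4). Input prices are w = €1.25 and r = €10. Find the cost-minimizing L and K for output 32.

Cost minimization requires the marginal rate of technical substitution to equal the input-price ratio: MP_L/MP_K = w/r.
Here MP_L/MP_K = (1/2)·(K/L)/(1/4) = 2·(K/L). Setting this equal to 1.25/10 = 0.125 gives K = 0.0625L.
Substituting into Q = 32: L^(1/2)·(0.0625L)^(1/4) = 32.
Solving, L = 256 and K = 16.

L* = 256, K* = 16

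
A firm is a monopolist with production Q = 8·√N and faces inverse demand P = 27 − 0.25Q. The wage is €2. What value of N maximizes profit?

Marginal revenue from the inverse demand is MR = 27 − 0.5Q.
The marginal product is MP_N = 4·N^(-1/2).
A monopolist hires until marginal revenue product equals the wage: MR·MP_N = w.
At N, Q = 8·√N. Substituting and solving: (27 − 4·√N)·4·N^(-1/2) = 2 gives N = 36.

N* = 36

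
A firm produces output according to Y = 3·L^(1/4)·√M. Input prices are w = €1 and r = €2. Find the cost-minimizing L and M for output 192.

L* = 256, M* = 256

Cost minimization requires the marginal rate of technical substitution to equal the input-price ratio: MP_L/MP_M = w/r.
Here MP_L/MP_M = (1/4)·(M/L)/(1/2) = 0.5·(M/L). Setting this equal to 1/2 = 0.5 gives M = L.
Substituting into Y = 192: 3·L^(1/4)·(L)^(1/2) = 192.
Solving, L = 256 and M = 256.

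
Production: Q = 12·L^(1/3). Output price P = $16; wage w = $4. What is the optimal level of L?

L* = 64

MP_L = (1/3)·12·L^(-2/3) = 4·L^(-2/3).
Profit maximization for a price taker requires P·MP_L = w: 16·4·L^(-2/3) = 4.
So L^(-2/3) = 0.0625, which gives L = 64.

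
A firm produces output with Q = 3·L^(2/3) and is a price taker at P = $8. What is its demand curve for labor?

L(w) = 4096/w³

MP_L = (2/3)·3·L^(-1/3) = 2·L^(-1/3).
Setting P·MP_L = w: 16·L^(-1/3) = w.
Solving for L: L^(-1/3) = w/16, so L = (16/w)^(3).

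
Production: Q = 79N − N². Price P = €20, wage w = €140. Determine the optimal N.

The marginal product of N is MP_N = 79 − 2N.
A price-taking firm hires until the value of the marginal product equals the wage: P·MP_N = w, so 20·(79 − 2N) = 140.
Then 79 − 2N = 7, giving N = 36.

N* = 36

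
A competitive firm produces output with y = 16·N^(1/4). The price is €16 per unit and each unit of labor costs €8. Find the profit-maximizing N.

MP_N = (1/4)·16·N^(-3/4) = 4·N^(-3/4).
Profit maximization for a price taker requires P·MP_N = w: 16·4·N^(-3/4) = 8.
So N^(-3/4) = 0.125, which gives N = 16.

N* = 16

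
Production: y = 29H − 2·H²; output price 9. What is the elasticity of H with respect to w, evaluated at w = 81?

From P·MP_H = w with MP_H = 29 − 4H, labor demand is H(w) = (29 − w/9)/4.
dH/dw = −1/(36) = -1/36.
At w = 81, H = 5, so ε = (dH/dw)·(w/H) = (-1/36)·(81/5) = -0.45.

ε = -0.45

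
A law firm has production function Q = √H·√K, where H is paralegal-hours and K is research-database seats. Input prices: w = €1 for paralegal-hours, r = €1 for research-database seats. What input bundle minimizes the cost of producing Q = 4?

H* = 4, K* = 4

Cost minimization requires the marginal rate of technical substitution to equal the input-price ratio: MP_H/MP_K = w/r.
Here MP_H/MP_K = (1/2)·(K/H)/(1/2) = (K/H). Setting this equal to 1/1 = 1 gives K = H.
Substituting into Q = 4: H^(1/2)·(H)^(1/2) = 4.
Solving, H = 4 and K = 4.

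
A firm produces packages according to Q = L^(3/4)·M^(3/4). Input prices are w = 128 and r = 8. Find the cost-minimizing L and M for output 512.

L* = 16, M* = 256

Cost minimization requires the marginal rate of technical substitution to equal the input-price ratio: MP_L/MP_M = w/r.
Here MP_L/MP_M = (3/4)·(M/L)/(3/4) = (M/L). Setting this equal to 128/8 = 16 gives M = 16L.
Substituting into Q = 512: L^(3/4)·(16L)^(3/4) = 512.
Solving, L = 16 and M = 256.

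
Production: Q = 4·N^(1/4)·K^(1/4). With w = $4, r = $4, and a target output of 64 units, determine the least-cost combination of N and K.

Cost minimization requires the marginal rate of technical substitution to equal the input-price ratio: MP_N/MP_K = w/r.
Here MP_N/MP_K = (1/4)·(K/N)/(1/4) = (K/N). Setting this equal to 4/4 = 1 gives K = N.
Substituting into Q = 64: 4·N^(1/4)·(N)^(1/4) = 64.
Solving, N = 256 and K = 256.

N* = 256, K* = 256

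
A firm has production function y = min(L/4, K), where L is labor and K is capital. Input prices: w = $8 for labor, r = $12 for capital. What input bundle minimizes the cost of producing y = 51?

L* = 204, K* = 51

With a fixed-proportions technology, the cost-minimizing bundle uses no slack in either input: L/4 = K = y.
So L = 4·51 = 204 and K = 51.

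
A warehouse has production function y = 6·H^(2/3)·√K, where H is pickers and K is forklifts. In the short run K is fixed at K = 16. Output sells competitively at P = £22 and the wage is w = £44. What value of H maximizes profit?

With K = 16, MP_H = (2/3)·6·H^(-1/3)·16^(1/2) = 16·H^(-1/3).
Profit maximization for a price taker requires P·MP_H = w: 22·16·H^(-1/3) = 44.
So H^(-1/3) = 0.125, which gives H = 512.

H* = 512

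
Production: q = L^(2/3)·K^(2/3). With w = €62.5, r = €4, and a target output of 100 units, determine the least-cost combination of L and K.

Cost minimization requires the marginal rate of technical substitution to equal the input-price ratio: MP_L/MP_K = w/r.
Here MP_L/MP_K = (2/3)·(K/L)/(2/3) = (K/L). Setting this equal to 62.5/4 = 15.625 gives K = 15.625L.
Substituting into q = 100: L^(2/3)·(15.625L)^(2/3) = 100.
Solving, L = 8 and K = 125.

L* = 8, K* = 125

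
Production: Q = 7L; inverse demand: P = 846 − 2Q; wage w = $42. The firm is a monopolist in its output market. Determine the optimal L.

L* = 30

Marginal revenue from the inverse demand is MR = 846 − 4Q.
The marginal product is MP_L = 7.
A monopolist hires until marginal revenue product equals the wage: MR·MP_L = w.
(846 − 28L)·7 = 42, so L = 30.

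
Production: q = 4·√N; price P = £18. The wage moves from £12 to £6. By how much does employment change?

From P·MP_N = w with MP_N = 2·N^(-1/2), the labor demand is N(w) = (36/w)^(2).
At w = 12: N = 9. At w = 6: N = 36.
ΔN = 36 − 9 = 27.

ΔN = 27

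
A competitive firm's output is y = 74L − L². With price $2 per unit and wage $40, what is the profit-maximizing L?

The marginal product of L is MP_L = 74 − 2L.
A price-taking firm hires until the value of the marginal product equals the wage: P·MP_L = w, so 2·(74 − 2L) = 40.
Then 74 − 2L = 20, giving L = 27.

L* = 27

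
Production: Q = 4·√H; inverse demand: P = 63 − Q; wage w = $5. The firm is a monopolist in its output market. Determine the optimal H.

H* = 36

Marginal revenue from the inverse demand is MR = 63 − 2Q.
The marginal product is MP_H = 2·H^(-1/2).
A monopolist hires until marginal revenue product equals the wage: MR·MP_H = w.
At H, Q = 4·√H. Substituting and solving: (63 − 8·√H)·2·H^(-1/2) = 5 gives H = 36.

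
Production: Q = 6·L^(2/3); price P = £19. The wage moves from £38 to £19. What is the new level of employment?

L* = 64

From P·MP_L = w with MP_L = 4·L^(-1/3), the labor demand is L(w) = (76/w)^(3).
At w = 38: L = 8. At w = 19: L = 64.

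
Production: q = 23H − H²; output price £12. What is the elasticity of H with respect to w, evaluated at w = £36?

ε = -0.15

From P·MP_H = w with MP_H = 23 − 2H, labor demand is H(w) = (23 − w/12)/2.
dH/dw = −1/(24) = -1/24.
At w = 36, H = 10, so ε = (dH/dw)·(w/H) = (-1/24)·(36/10) = -0.15.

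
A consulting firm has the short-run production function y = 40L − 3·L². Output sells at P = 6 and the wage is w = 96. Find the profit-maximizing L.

L* = 4

The marginal product of L is MP_L = 40 − 6L.
A price-taking firm hires until the value of the marginal product equals the wage: P·MP_L = w, so 6·(40 − 6L) = 96.
Then 40 − 6L = 16, giving L = 4.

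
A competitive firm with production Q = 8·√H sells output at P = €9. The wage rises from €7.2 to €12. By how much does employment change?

From P·MP_H = w with MP_H = 4·H^(-1/2), the labor demand is H(w) = (36/w)^(2).
At w = 7.2: H = 25. At w = 12: H = 9.
ΔH = 9 − 25 = -16.

ΔH = -16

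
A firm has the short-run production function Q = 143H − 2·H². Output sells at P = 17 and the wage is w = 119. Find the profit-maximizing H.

H* = 34

The marginal product of H is MP_H = 143 − 4H.
A price-taking firm hires until the value of the marginal product equals the wage: P·MP_H = w, so 17·(143 − 4H) = 119.
Then 143 − 4H = 7, giving H = 34.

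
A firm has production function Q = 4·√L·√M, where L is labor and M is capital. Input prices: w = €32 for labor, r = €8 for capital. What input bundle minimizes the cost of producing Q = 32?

L* = 4, M* = 16

Cost minimization requires the marginal rate of technical substitution to equal the input-price ratio: MP_L/MP_M = w/r.
Here MP_L/MP_M = (1/2)·(M/L)/(1/2) = (M/L). Setting this equal to 32/8 = 4 gives M = 4L.
Substituting into Q = 32: 4·L^(1/2)·(4L)^(1/2) = 32.
Solving, L = 4 and M = 16.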